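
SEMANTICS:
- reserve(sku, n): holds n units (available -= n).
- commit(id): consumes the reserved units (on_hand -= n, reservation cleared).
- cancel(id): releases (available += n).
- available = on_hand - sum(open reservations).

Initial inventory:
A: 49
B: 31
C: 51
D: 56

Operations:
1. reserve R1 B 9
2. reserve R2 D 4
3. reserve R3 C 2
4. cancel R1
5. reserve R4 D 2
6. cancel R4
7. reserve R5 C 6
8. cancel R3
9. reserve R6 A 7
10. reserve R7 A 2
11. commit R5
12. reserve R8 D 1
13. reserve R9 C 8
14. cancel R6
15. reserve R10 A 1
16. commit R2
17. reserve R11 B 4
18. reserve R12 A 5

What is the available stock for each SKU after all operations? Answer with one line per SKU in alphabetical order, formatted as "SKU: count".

Step 1: reserve R1 B 9 -> on_hand[A=49 B=31 C=51 D=56] avail[A=49 B=22 C=51 D=56] open={R1}
Step 2: reserve R2 D 4 -> on_hand[A=49 B=31 C=51 D=56] avail[A=49 B=22 C=51 D=52] open={R1,R2}
Step 3: reserve R3 C 2 -> on_hand[A=49 B=31 C=51 D=56] avail[A=49 B=22 C=49 D=52] open={R1,R2,R3}
Step 4: cancel R1 -> on_hand[A=49 B=31 C=51 D=56] avail[A=49 B=31 C=49 D=52] open={R2,R3}
Step 5: reserve R4 D 2 -> on_hand[A=49 B=31 C=51 D=56] avail[A=49 B=31 C=49 D=50] open={R2,R3,R4}
Step 6: cancel R4 -> on_hand[A=49 B=31 C=51 D=56] avail[A=49 B=31 C=49 D=52] open={R2,R3}
Step 7: reserve R5 C 6 -> on_hand[A=49 B=31 C=51 D=56] avail[A=49 B=31 C=43 D=52] open={R2,R3,R5}
Step 8: cancel R3 -> on_hand[A=49 B=31 C=51 D=56] avail[A=49 B=31 C=45 D=52] open={R2,R5}
Step 9: reserve R6 A 7 -> on_hand[A=49 B=31 C=51 D=56] avail[A=42 B=31 C=45 D=52] open={R2,R5,R6}
Step 10: reserve R7 A 2 -> on_hand[A=49 B=31 C=51 D=56] avail[A=40 B=31 C=45 D=52] open={R2,R5,R6,R7}
Step 11: commit R5 -> on_hand[A=49 B=31 C=45 D=56] avail[A=40 B=31 C=45 D=52] open={R2,R6,R7}
Step 12: reserve R8 D 1 -> on_hand[A=49 B=31 C=45 D=56] avail[A=40 B=31 C=45 D=51] open={R2,R6,R7,R8}
Step 13: reserve R9 C 8 -> on_hand[A=49 B=31 C=45 D=56] avail[A=40 B=31 C=37 D=51] open={R2,R6,R7,R8,R9}
Step 14: cancel R6 -> on_hand[A=49 B=31 C=45 D=56] avail[A=47 B=31 C=37 D=51] open={R2,R7,R8,R9}
Step 15: reserve R10 A 1 -> on_hand[A=49 B=31 C=45 D=56] avail[A=46 B=31 C=37 D=51] open={R10,R2,R7,R8,R9}
Step 16: commit R2 -> on_hand[A=49 B=31 C=45 D=52] avail[A=46 B=31 C=37 D=51] open={R10,R7,R8,R9}
Step 17: reserve R11 B 4 -> on_hand[A=49 B=31 C=45 D=52] avail[A=46 B=27 C=37 D=51] open={R10,R11,R7,R8,R9}
Step 18: reserve R12 A 5 -> on_hand[A=49 B=31 C=45 D=52] avail[A=41 B=27 C=37 D=51] open={R10,R11,R12,R7,R8,R9}

Answer: A: 41
B: 27
C: 37
D: 51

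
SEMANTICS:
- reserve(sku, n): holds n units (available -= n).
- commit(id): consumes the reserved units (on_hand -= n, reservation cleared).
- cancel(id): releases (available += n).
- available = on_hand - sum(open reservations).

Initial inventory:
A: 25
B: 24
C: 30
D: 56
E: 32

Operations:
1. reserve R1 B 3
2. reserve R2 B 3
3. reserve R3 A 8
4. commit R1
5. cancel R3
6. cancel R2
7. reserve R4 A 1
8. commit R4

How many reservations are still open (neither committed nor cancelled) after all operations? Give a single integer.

Step 1: reserve R1 B 3 -> on_hand[A=25 B=24 C=30 D=56 E=32] avail[A=25 B=21 C=30 D=56 E=32] open={R1}
Step 2: reserve R2 B 3 -> on_hand[A=25 B=24 C=30 D=56 E=32] avail[A=25 B=18 C=30 D=56 E=32] open={R1,R2}
Step 3: reserve R3 A 8 -> on_hand[A=25 B=24 C=30 D=56 E=32] avail[A=17 B=18 C=30 D=56 E=32] open={R1,R2,R3}
Step 4: commit R1 -> on_hand[A=25 B=21 C=30 D=56 E=32] avail[A=17 B=18 C=30 D=56 E=32] open={R2,R3}
Step 5: cancel R3 -> on_hand[A=25 B=21 C=30 D=56 E=32] avail[A=25 B=18 C=30 D=56 E=32] open={R2}
Step 6: cancel R2 -> on_hand[A=25 B=21 C=30 D=56 E=32] avail[A=25 B=21 C=30 D=56 E=32] open={}
Step 7: reserve R4 A 1 -> on_hand[A=25 B=21 C=30 D=56 E=32] avail[A=24 B=21 C=30 D=56 E=32] open={R4}
Step 8: commit R4 -> on_hand[A=24 B=21 C=30 D=56 E=32] avail[A=24 B=21 C=30 D=56 E=32] open={}
Open reservations: [] -> 0

Answer: 0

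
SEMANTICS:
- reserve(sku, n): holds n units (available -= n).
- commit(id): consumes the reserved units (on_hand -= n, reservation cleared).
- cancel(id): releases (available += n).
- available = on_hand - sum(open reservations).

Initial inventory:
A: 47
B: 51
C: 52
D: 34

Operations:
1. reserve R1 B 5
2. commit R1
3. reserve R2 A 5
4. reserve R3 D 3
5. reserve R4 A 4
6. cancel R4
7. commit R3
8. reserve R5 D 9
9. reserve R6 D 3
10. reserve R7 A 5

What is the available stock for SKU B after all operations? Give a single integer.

Answer: 46

Derivation:
Step 1: reserve R1 B 5 -> on_hand[A=47 B=51 C=52 D=34] avail[A=47 B=46 C=52 D=34] open={R1}
Step 2: commit R1 -> on_hand[A=47 B=46 C=52 D=34] avail[A=47 B=46 C=52 D=34] open={}
Step 3: reserve R2 A 5 -> on_hand[A=47 B=46 C=52 D=34] avail[A=42 B=46 C=52 D=34] open={R2}
Step 4: reserve R3 D 3 -> on_hand[A=47 B=46 C=52 D=34] avail[A=42 B=46 C=52 D=31] open={R2,R3}
Step 5: reserve R4 A 4 -> on_hand[A=47 B=46 C=52 D=34] avail[A=38 B=46 C=52 D=31] open={R2,R3,R4}
Step 6: cancel R4 -> on_hand[A=47 B=46 C=52 D=34] avail[A=42 B=46 C=52 D=31] open={R2,R3}
Step 7: commit R3 -> on_hand[A=47 B=46 C=52 D=31] avail[A=42 B=46 C=52 D=31] open={R2}
Step 8: reserve R5 D 9 -> on_hand[A=47 B=46 C=52 D=31] avail[A=42 B=46 C=52 D=22] open={R2,R5}
Step 9: reserve R6 D 3 -> on_hand[A=47 B=46 C=52 D=31] avail[A=42 B=46 C=52 D=19] open={R2,R5,R6}
Step 10: reserve R7 A 5 -> on_hand[A=47 B=46 C=52 D=31] avail[A=37 B=46 C=52 D=19] open={R2,R5,R6,R7}
Final available[B] = 46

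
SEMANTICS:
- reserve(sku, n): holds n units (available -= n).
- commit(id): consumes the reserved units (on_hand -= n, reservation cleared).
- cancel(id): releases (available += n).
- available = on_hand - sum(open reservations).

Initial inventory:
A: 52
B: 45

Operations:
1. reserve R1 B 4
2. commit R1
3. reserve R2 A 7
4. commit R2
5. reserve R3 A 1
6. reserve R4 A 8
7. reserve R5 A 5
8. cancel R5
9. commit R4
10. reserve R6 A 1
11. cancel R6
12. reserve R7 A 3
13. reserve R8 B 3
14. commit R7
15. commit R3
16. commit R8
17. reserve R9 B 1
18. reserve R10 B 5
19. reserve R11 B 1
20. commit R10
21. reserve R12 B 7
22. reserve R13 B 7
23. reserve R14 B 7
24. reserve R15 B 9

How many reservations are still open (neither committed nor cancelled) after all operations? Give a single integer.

Step 1: reserve R1 B 4 -> on_hand[A=52 B=45] avail[A=52 B=41] open={R1}
Step 2: commit R1 -> on_hand[A=52 B=41] avail[A=52 B=41] open={}
Step 3: reserve R2 A 7 -> on_hand[A=52 B=41] avail[A=45 B=41] open={R2}
Step 4: commit R2 -> on_hand[A=45 B=41] avail[A=45 B=41] open={}
Step 5: reserve R3 A 1 -> on_hand[A=45 B=41] avail[A=44 B=41] open={R3}
Step 6: reserve R4 A 8 -> on_hand[A=45 B=41] avail[A=36 B=41] open={R3,R4}
Step 7: reserve R5 A 5 -> on_hand[A=45 B=41] avail[A=31 B=41] open={R3,R4,R5}
Step 8: cancel R5 -> on_hand[A=45 B=41] avail[A=36 B=41] open={R3,R4}
Step 9: commit R4 -> on_hand[A=37 B=41] avail[A=36 B=41] open={R3}
Step 10: reserve R6 A 1 -> on_hand[A=37 B=41] avail[A=35 B=41] open={R3,R6}
Step 11: cancel R6 -> on_hand[A=37 B=41] avail[A=36 B=41] open={R3}
Step 12: reserve R7 A 3 -> on_hand[A=37 B=41] avail[A=33 B=41] open={R3,R7}
Step 13: reserve R8 B 3 -> on_hand[A=37 B=41] avail[A=33 B=38] open={R3,R7,R8}
Step 14: commit R7 -> on_hand[A=34 B=41] avail[A=33 B=38] open={R3,R8}
Step 15: commit R3 -> on_hand[A=33 B=41] avail[A=33 B=38] open={R8}
Step 16: commit R8 -> on_hand[A=33 B=38] avail[A=33 B=38] open={}
Step 17: reserve R9 B 1 -> on_hand[A=33 B=38] avail[A=33 B=37] open={R9}
Step 18: reserve R10 B 5 -> on_hand[A=33 B=38] avail[A=33 B=32] open={R10,R9}
Step 19: reserve R11 B 1 -> on_hand[A=33 B=38] avail[A=33 B=31] open={R10,R11,R9}
Step 20: commit R10 -> on_hand[A=33 B=33] avail[A=33 B=31] open={R11,R9}
Step 21: reserve R12 B 7 -> on_hand[A=33 B=33] avail[A=33 B=24] open={R11,R12,R9}
Step 22: reserve R13 B 7 -> on_hand[A=33 B=33] avail[A=33 B=17] open={R11,R12,R13,R9}
Step 23: reserve R14 B 7 -> on_hand[A=33 B=33] avail[A=33 B=10] open={R11,R12,R13,R14,R9}
Step 24: reserve R15 B 9 -> on_hand[A=33 B=33] avail[A=33 B=1] open={R11,R12,R13,R14,R15,R9}
Open reservations: ['R11', 'R12', 'R13', 'R14', 'R15', 'R9'] -> 6

Answer: 6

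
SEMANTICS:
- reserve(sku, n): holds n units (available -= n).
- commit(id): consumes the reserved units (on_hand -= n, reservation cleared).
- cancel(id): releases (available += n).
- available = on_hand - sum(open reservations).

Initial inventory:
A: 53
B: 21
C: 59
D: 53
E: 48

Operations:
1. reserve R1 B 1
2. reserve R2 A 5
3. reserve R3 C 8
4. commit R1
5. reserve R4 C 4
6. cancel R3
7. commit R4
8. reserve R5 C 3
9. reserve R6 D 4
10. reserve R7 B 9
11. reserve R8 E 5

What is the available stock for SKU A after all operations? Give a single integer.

Answer: 48

Derivation:
Step 1: reserve R1 B 1 -> on_hand[A=53 B=21 C=59 D=53 E=48] avail[A=53 B=20 C=59 D=53 E=48] open={R1}
Step 2: reserve R2 A 5 -> on_hand[A=53 B=21 C=59 D=53 E=48] avail[A=48 B=20 C=59 D=53 E=48] open={R1,R2}
Step 3: reserve R3 C 8 -> on_hand[A=53 B=21 C=59 D=53 E=48] avail[A=48 B=20 C=51 D=53 E=48] open={R1,R2,R3}
Step 4: commit R1 -> on_hand[A=53 B=20 C=59 D=53 E=48] avail[A=48 B=20 C=51 D=53 E=48] open={R2,R3}
Step 5: reserve R4 C 4 -> on_hand[A=53 B=20 C=59 D=53 E=48] avail[A=48 B=20 C=47 D=53 E=48] open={R2,R3,R4}
Step 6: cancel R3 -> on_hand[A=53 B=20 C=59 D=53 E=48] avail[A=48 B=20 C=55 D=53 E=48] open={R2,R4}
Step 7: commit R4 -> on_hand[A=53 B=20 C=55 D=53 E=48] avail[A=48 B=20 C=55 D=53 E=48] open={R2}
Step 8: reserve R5 C 3 -> on_hand[A=53 B=20 C=55 D=53 E=48] avail[A=48 B=20 C=52 D=53 E=48] open={R2,R5}
Step 9: reserve R6 D 4 -> on_hand[A=53 B=20 C=55 D=53 E=48] avail[A=48 B=20 C=52 D=49 E=48] open={R2,R5,R6}
Step 10: reserve R7 B 9 -> on_hand[A=53 B=20 C=55 D=53 E=48] avail[A=48 B=11 C=52 D=49 E=48] open={R2,R5,R6,R7}
Step 11: reserve R8 E 5 -> on_hand[A=53 B=20 C=55 D=53 E=48] avail[A=48 B=11 C=52 D=49 E=43] open={R2,R5,R6,R7,R8}
Final available[A] = 48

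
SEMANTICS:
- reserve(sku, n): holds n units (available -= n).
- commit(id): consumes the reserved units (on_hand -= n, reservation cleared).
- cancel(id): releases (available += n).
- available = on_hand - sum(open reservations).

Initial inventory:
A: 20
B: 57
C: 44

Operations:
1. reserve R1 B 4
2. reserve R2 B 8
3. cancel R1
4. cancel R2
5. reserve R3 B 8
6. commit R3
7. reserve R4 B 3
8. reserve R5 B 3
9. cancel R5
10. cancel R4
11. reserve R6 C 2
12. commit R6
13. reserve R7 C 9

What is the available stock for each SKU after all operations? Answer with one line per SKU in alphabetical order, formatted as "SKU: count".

Step 1: reserve R1 B 4 -> on_hand[A=20 B=57 C=44] avail[A=20 B=53 C=44] open={R1}
Step 2: reserve R2 B 8 -> on_hand[A=20 B=57 C=44] avail[A=20 B=45 C=44] open={R1,R2}
Step 3: cancel R1 -> on_hand[A=20 B=57 C=44] avail[A=20 B=49 C=44] open={R2}
Step 4: cancel R2 -> on_hand[A=20 B=57 C=44] avail[A=20 B=57 C=44] open={}
Step 5: reserve R3 B 8 -> on_hand[A=20 B=57 C=44] avail[A=20 B=49 C=44] open={R3}
Step 6: commit R3 -> on_hand[A=20 B=49 C=44] avail[A=20 B=49 C=44] open={}
Step 7: reserve R4 B 3 -> on_hand[A=20 B=49 C=44] avail[A=20 B=46 C=44] open={R4}
Step 8: reserve R5 B 3 -> on_hand[A=20 B=49 C=44] avail[A=20 B=43 C=44] open={R4,R5}
Step 9: cancel R5 -> on_hand[A=20 B=49 C=44] avail[A=20 B=46 C=44] open={R4}
Step 10: cancel R4 -> on_hand[A=20 B=49 C=44] avail[A=20 B=49 C=44] open={}
Step 11: reserve R6 C 2 -> on_hand[A=20 B=49 C=44] avail[A=20 B=49 C=42] open={R6}
Step 12: commit R6 -> on_hand[A=20 B=49 C=42] avail[A=20 B=49 C=42] open={}
Step 13: reserve R7 C 9 -> on_hand[A=20 B=49 C=42] avail[A=20 B=49 C=33] open={R7}

Answer: A: 20
B: 49
C: 33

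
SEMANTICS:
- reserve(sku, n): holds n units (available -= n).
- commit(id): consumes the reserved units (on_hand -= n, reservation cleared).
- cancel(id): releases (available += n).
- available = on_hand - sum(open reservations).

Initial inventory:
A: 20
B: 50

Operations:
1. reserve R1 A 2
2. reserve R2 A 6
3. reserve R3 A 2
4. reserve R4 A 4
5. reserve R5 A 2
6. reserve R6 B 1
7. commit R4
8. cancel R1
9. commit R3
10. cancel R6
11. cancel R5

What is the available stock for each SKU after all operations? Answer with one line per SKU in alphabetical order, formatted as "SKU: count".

Step 1: reserve R1 A 2 -> on_hand[A=20 B=50] avail[A=18 B=50] open={R1}
Step 2: reserve R2 A 6 -> on_hand[A=20 B=50] avail[A=12 B=50] open={R1,R2}
Step 3: reserve R3 A 2 -> on_hand[A=20 B=50] avail[A=10 B=50] open={R1,R2,R3}
Step 4: reserve R4 A 4 -> on_hand[A=20 B=50] avail[A=6 B=50] open={R1,R2,R3,R4}
Step 5: reserve R5 A 2 -> on_hand[A=20 B=50] avail[A=4 B=50] open={R1,R2,R3,R4,R5}
Step 6: reserve R6 B 1 -> on_hand[A=20 B=50] avail[A=4 B=49] open={R1,R2,R3,R4,R5,R6}
Step 7: commit R4 -> on_hand[A=16 B=50] avail[A=4 B=49] open={R1,R2,R3,R5,R6}
Step 8: cancel R1 -> on_hand[A=16 B=50] avail[A=6 B=49] open={R2,R3,R5,R6}
Step 9: commit R3 -> on_hand[A=14 B=50] avail[A=6 B=49] open={R2,R5,R6}
Step 10: cancel R6 -> on_hand[A=14 B=50] avail[A=6 B=50] open={R2,R5}
Step 11: cancel R5 -> on_hand[A=14 B=50] avail[A=8 B=50] open={R2}

Answer: A: 8
B: 50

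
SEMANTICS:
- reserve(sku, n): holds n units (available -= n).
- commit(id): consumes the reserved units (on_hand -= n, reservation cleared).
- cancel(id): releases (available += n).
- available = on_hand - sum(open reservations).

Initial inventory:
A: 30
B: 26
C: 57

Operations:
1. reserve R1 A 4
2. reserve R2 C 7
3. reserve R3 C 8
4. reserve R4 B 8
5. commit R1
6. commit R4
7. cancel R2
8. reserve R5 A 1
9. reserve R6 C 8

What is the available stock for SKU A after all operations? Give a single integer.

Step 1: reserve R1 A 4 -> on_hand[A=30 B=26 C=57] avail[A=26 B=26 C=57] open={R1}
Step 2: reserve R2 C 7 -> on_hand[A=30 B=26 C=57] avail[A=26 B=26 C=50] open={R1,R2}
Step 3: reserve R3 C 8 -> on_hand[A=30 B=26 C=57] avail[A=26 B=26 C=42] open={R1,R2,R3}
Step 4: reserve R4 B 8 -> on_hand[A=30 B=26 C=57] avail[A=26 B=18 C=42] open={R1,R2,R3,R4}
Step 5: commit R1 -> on_hand[A=26 B=26 C=57] avail[A=26 B=18 C=42] open={R2,R3,R4}
Step 6: commit R4 -> on_hand[A=26 B=18 C=57] avail[A=26 B=18 C=42] open={R2,R3}
Step 7: cancel R2 -> on_hand[A=26 B=18 C=57] avail[A=26 B=18 C=49] open={R3}
Step 8: reserve R5 A 1 -> on_hand[A=26 B=18 C=57] avail[A=25 B=18 C=49] open={R3,R5}
Step 9: reserve R6 C 8 -> on_hand[A=26 B=18 C=57] avail[A=25 B=18 C=41] open={R3,R5,R6}
Final available[A] = 25

Answer: 25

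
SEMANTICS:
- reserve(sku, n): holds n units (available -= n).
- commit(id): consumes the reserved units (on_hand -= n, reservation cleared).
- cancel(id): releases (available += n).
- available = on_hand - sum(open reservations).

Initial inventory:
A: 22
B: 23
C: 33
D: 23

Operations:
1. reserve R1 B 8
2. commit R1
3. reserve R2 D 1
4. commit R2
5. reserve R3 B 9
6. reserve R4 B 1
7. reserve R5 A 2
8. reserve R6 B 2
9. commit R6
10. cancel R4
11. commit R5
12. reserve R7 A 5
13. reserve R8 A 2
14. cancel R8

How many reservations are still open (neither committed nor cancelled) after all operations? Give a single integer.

Step 1: reserve R1 B 8 -> on_hand[A=22 B=23 C=33 D=23] avail[A=22 B=15 C=33 D=23] open={R1}
Step 2: commit R1 -> on_hand[A=22 B=15 C=33 D=23] avail[A=22 B=15 C=33 D=23] open={}
Step 3: reserve R2 D 1 -> on_hand[A=22 B=15 C=33 D=23] avail[A=22 B=15 C=33 D=22] open={R2}
Step 4: commit R2 -> on_hand[A=22 B=15 C=33 D=22] avail[A=22 B=15 C=33 D=22] open={}
Step 5: reserve R3 B 9 -> on_hand[A=22 B=15 C=33 D=22] avail[A=22 B=6 C=33 D=22] open={R3}
Step 6: reserve R4 B 1 -> on_hand[A=22 B=15 C=33 D=22] avail[A=22 B=5 C=33 D=22] open={R3,R4}
Step 7: reserve R5 A 2 -> on_hand[A=22 B=15 C=33 D=22] avail[A=20 B=5 C=33 D=22] open={R3,R4,R5}
Step 8: reserve R6 B 2 -> on_hand[A=22 B=15 C=33 D=22] avail[A=20 B=3 C=33 D=22] open={R3,R4,R5,R6}
Step 9: commit R6 -> on_hand[A=22 B=13 C=33 D=22] avail[A=20 B=3 C=33 D=22] open={R3,R4,R5}
Step 10: cancel R4 -> on_hand[A=22 B=13 C=33 D=22] avail[A=20 B=4 C=33 D=22] open={R3,R5}
Step 11: commit R5 -> on_hand[A=20 B=13 C=33 D=22] avail[A=20 B=4 C=33 D=22] open={R3}
Step 12: reserve R7 A 5 -> on_hand[A=20 B=13 C=33 D=22] avail[A=15 B=4 C=33 D=22] open={R3,R7}
Step 13: reserve R8 A 2 -> on_hand[A=20 B=13 C=33 D=22] avail[A=13 B=4 C=33 D=22] open={R3,R7,R8}
Step 14: cancel R8 -> on_hand[A=20 B=13 C=33 D=22] avail[A=15 B=4 C=33 D=22] open={R3,R7}
Open reservations: ['R3', 'R7'] -> 2

Answer: 2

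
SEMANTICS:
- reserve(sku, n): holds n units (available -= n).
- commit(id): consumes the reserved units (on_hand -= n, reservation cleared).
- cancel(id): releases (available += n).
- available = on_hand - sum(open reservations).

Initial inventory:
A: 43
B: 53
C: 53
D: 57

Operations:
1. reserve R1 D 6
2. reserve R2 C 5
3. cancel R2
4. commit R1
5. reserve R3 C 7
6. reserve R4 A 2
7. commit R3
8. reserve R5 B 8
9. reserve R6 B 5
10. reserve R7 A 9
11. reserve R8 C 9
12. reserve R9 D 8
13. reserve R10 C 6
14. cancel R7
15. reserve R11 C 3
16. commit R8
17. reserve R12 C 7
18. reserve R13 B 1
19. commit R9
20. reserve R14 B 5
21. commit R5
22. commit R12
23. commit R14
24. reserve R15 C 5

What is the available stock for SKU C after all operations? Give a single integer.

Answer: 16

Derivation:
Step 1: reserve R1 D 6 -> on_hand[A=43 B=53 C=53 D=57] avail[A=43 B=53 C=53 D=51] open={R1}
Step 2: reserve R2 C 5 -> on_hand[A=43 B=53 C=53 D=57] avail[A=43 B=53 C=48 D=51] open={R1,R2}
Step 3: cancel R2 -> on_hand[A=43 B=53 C=53 D=57] avail[A=43 B=53 C=53 D=51] open={R1}
Step 4: commit R1 -> on_hand[A=43 B=53 C=53 D=51] avail[A=43 B=53 C=53 D=51] open={}
Step 5: reserve R3 C 7 -> on_hand[A=43 B=53 C=53 D=51] avail[A=43 B=53 C=46 D=51] open={R3}
Step 6: reserve R4 A 2 -> on_hand[A=43 B=53 C=53 D=51] avail[A=41 B=53 C=46 D=51] open={R3,R4}
Step 7: commit R3 -> on_hand[A=43 B=53 C=46 D=51] avail[A=41 B=53 C=46 D=51] open={R4}
Step 8: reserve R5 B 8 -> on_hand[A=43 B=53 C=46 D=51] avail[A=41 B=45 C=46 D=51] open={R4,R5}
Step 9: reserve R6 B 5 -> on_hand[A=43 B=53 C=46 D=51] avail[A=41 B=40 C=46 D=51] open={R4,R5,R6}
Step 10: reserve R7 A 9 -> on_hand[A=43 B=53 C=46 D=51] avail[A=32 B=40 C=46 D=51] open={R4,R5,R6,R7}
Step 11: reserve R8 C 9 -> on_hand[A=43 B=53 C=46 D=51] avail[A=32 B=40 C=37 D=51] open={R4,R5,R6,R7,R8}
Step 12: reserve R9 D 8 -> on_hand[A=43 B=53 C=46 D=51] avail[A=32 B=40 C=37 D=43] open={R4,R5,R6,R7,R8,R9}
Step 13: reserve R10 C 6 -> on_hand[A=43 B=53 C=46 D=51] avail[A=32 B=40 C=31 D=43] open={R10,R4,R5,R6,R7,R8,R9}
Step 14: cancel R7 -> on_hand[A=43 B=53 C=46 D=51] avail[A=41 B=40 C=31 D=43] open={R10,R4,R5,R6,R8,R9}
Step 15: reserve R11 C 3 -> on_hand[A=43 B=53 C=46 D=51] avail[A=41 B=40 C=28 D=43] open={R10,R11,R4,R5,R6,R8,R9}
Step 16: commit R8 -> on_hand[A=43 B=53 C=37 D=51] avail[A=41 B=40 C=28 D=43] open={R10,R11,R4,R5,R6,R9}
Step 17: reserve R12 C 7 -> on_hand[A=43 B=53 C=37 D=51] avail[A=41 B=40 C=21 D=43] open={R10,R11,R12,R4,R5,R6,R9}
Step 18: reserve R13 B 1 -> on_hand[A=43 B=53 C=37 D=51] avail[A=41 B=39 C=21 D=43] open={R10,R11,R12,R13,R4,R5,R6,R9}
Step 19: commit R9 -> on_hand[A=43 B=53 C=37 D=43] avail[A=41 B=39 C=21 D=43] open={R10,R11,R12,R13,R4,R5,R6}
Step 20: reserve R14 B 5 -> on_hand[A=43 B=53 C=37 D=43] avail[A=41 B=34 C=21 D=43] open={R10,R11,R12,R13,R14,R4,R5,R6}
Step 21: commit R5 -> on_hand[A=43 B=45 C=37 D=43] avail[A=41 B=34 C=21 D=43] open={R10,R11,R12,R13,R14,R4,R6}
Step 22: commit R12 -> on_hand[A=43 B=45 C=30 D=43] avail[A=41 B=34 C=21 D=43] open={R10,R11,R13,R14,R4,R6}
Step 23: commit R14 -> on_hand[A=43 B=40 C=30 D=43] avail[A=41 B=34 C=21 D=43] open={R10,R11,R13,R4,R6}
Step 24: reserve R15 C 5 -> on_hand[A=43 B=40 C=30 D=43] avail[A=41 B=34 C=16 D=43] open={R10,R11,R13,R15,R4,R6}
Final available[C] = 16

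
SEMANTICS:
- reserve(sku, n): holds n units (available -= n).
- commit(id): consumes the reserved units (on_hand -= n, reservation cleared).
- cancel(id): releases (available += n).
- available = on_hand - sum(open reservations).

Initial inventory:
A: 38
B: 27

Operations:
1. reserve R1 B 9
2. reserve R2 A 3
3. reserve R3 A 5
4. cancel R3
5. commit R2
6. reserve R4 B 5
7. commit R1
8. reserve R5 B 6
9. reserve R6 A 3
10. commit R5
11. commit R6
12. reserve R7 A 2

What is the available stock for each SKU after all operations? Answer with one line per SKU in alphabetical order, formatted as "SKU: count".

Step 1: reserve R1 B 9 -> on_hand[A=38 B=27] avail[A=38 B=18] open={R1}
Step 2: reserve R2 A 3 -> on_hand[A=38 B=27] avail[A=35 B=18] open={R1,R2}
Step 3: reserve R3 A 5 -> on_hand[A=38 B=27] avail[A=30 B=18] open={R1,R2,R3}
Step 4: cancel R3 -> on_hand[A=38 B=27] avail[A=35 B=18] open={R1,R2}
Step 5: commit R2 -> on_hand[A=35 B=27] avail[A=35 B=18] open={R1}
Step 6: reserve R4 B 5 -> on_hand[A=35 B=27] avail[A=35 B=13] open={R1,R4}
Step 7: commit R1 -> on_hand[A=35 B=18] avail[A=35 B=13] open={R4}
Step 8: reserve R5 B 6 -> on_hand[A=35 B=18] avail[A=35 B=7] open={R4,R5}
Step 9: reserve R6 A 3 -> on_hand[A=35 B=18] avail[A=32 B=7] open={R4,R5,R6}
Step 10: commit R5 -> on_hand[A=35 B=12] avail[A=32 B=7] open={R4,R6}
Step 11: commit R6 -> on_hand[A=32 B=12] avail[A=32 B=7] open={R4}
Step 12: reserve R7 A 2 -> on_hand[A=32 B=12] avail[A=30 B=7] open={R4,R7}

Answer: A: 30
B: 7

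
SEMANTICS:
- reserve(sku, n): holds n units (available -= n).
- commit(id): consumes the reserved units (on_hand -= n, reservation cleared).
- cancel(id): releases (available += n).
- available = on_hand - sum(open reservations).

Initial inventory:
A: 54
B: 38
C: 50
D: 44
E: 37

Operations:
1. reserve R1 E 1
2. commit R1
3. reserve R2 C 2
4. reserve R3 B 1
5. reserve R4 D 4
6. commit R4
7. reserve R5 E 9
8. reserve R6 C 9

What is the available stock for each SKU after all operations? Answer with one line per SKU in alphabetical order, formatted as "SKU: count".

Answer: A: 54
B: 37
C: 39
D: 40
E: 27

Derivation:
Step 1: reserve R1 E 1 -> on_hand[A=54 B=38 C=50 D=44 E=37] avail[A=54 B=38 C=50 D=44 E=36] open={R1}
Step 2: commit R1 -> on_hand[A=54 B=38 C=50 D=44 E=36] avail[A=54 B=38 C=50 D=44 E=36] open={}
Step 3: reserve R2 C 2 -> on_hand[A=54 B=38 C=50 D=44 E=36] avail[A=54 B=38 C=48 D=44 E=36] open={R2}
Step 4: reserve R3 B 1 -> on_hand[A=54 B=38 C=50 D=44 E=36] avail[A=54 B=37 C=48 D=44 E=36] open={R2,R3}
Step 5: reserve R4 D 4 -> on_hand[A=54 B=38 C=50 D=44 E=36] avail[A=54 B=37 C=48 D=40 E=36] open={R2,R3,R4}
Step 6: commit R4 -> on_hand[A=54 B=38 C=50 D=40 E=36] avail[A=54 B=37 C=48 D=40 E=36] open={R2,R3}
Step 7: reserve R5 E 9 -> on_hand[A=54 B=38 C=50 D=40 E=36] avail[A=54 B=37 C=48 D=40 E=27] open={R2,R3,R5}
Step 8: reserve R6 C 9 -> on_hand[A=54 B=38 C=50 D=40 E=36] avail[A=54 B=37 C=39 D=40 E=27] open={R2,R3,R5,R6}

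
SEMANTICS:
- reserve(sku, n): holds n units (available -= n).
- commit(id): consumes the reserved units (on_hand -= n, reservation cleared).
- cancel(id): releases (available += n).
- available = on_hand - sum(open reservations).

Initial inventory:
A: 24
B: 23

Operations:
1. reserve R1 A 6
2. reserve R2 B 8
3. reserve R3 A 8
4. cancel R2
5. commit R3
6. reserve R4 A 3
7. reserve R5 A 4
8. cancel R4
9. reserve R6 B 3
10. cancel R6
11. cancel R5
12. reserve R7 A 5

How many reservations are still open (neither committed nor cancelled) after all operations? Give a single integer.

Answer: 2

Derivation:
Step 1: reserve R1 A 6 -> on_hand[A=24 B=23] avail[A=18 B=23] open={R1}
Step 2: reserve R2 B 8 -> on_hand[A=24 B=23] avail[A=18 B=15] open={R1,R2}
Step 3: reserve R3 A 8 -> on_hand[A=24 B=23] avail[A=10 B=15] open={R1,R2,R3}
Step 4: cancel R2 -> on_hand[A=24 B=23] avail[A=10 B=23] open={R1,R3}
Step 5: commit R3 -> on_hand[A=16 B=23] avail[A=10 B=23] open={R1}
Step 6: reserve R4 A 3 -> on_hand[A=16 B=23] avail[A=7 B=23] open={R1,R4}
Step 7: reserve R5 A 4 -> on_hand[A=16 B=23] avail[A=3 B=23] open={R1,R4,R5}
Step 8: cancel R4 -> on_hand[A=16 B=23] avail[A=6 B=23] open={R1,R5}
Step 9: reserve R6 B 3 -> on_hand[A=16 B=23] avail[A=6 B=20] open={R1,R5,R6}
Step 10: cancel R6 -> on_hand[A=16 B=23] avail[A=6 B=23] open={R1,R5}
Step 11: cancel R5 -> on_hand[A=16 B=23] avail[A=10 B=23] open={R1}
Step 12: reserve R7 A 5 -> on_hand[A=16 B=23] avail[A=5 B=23] open={R1,R7}
Open reservations: ['R1', 'R7'] -> 2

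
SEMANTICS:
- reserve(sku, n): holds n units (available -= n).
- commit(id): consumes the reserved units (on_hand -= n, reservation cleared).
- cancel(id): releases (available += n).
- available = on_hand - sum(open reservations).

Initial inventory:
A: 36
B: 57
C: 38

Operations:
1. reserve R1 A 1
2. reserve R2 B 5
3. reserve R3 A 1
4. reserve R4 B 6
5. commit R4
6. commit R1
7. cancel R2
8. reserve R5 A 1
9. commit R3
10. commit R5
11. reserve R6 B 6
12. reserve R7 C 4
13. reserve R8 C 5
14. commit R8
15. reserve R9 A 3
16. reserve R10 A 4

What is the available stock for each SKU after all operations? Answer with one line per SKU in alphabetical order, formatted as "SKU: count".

Answer: A: 26
B: 45
C: 29

Derivation:
Step 1: reserve R1 A 1 -> on_hand[A=36 B=57 C=38] avail[A=35 B=57 C=38] open={R1}
Step 2: reserve R2 B 5 -> on_hand[A=36 B=57 C=38] avail[A=35 B=52 C=38] open={R1,R2}
Step 3: reserve R3 A 1 -> on_hand[A=36 B=57 C=38] avail[A=34 B=52 C=38] open={R1,R2,R3}
Step 4: reserve R4 B 6 -> on_hand[A=36 B=57 C=38] avail[A=34 B=46 C=38] open={R1,R2,R3,R4}
Step 5: commit R4 -> on_hand[A=36 B=51 C=38] avail[A=34 B=46 C=38] open={R1,R2,R3}
Step 6: commit R1 -> on_hand[A=35 B=51 C=38] avail[A=34 B=46 C=38] open={R2,R3}
Step 7: cancel R2 -> on_hand[A=35 B=51 C=38] avail[A=34 B=51 C=38] open={R3}
Step 8: reserve R5 A 1 -> on_hand[A=35 B=51 C=38] avail[A=33 B=51 C=38] open={R3,R5}
Step 9: commit R3 -> on_hand[A=34 B=51 C=38] avail[A=33 B=51 C=38] open={R5}
Step 10: commit R5 -> on_hand[A=33 B=51 C=38] avail[A=33 B=51 C=38] open={}
Step 11: reserve R6 B 6 -> on_hand[A=33 B=51 C=38] avail[A=33 B=45 C=38] open={R6}
Step 12: reserve R7 C 4 -> on_hand[A=33 B=51 C=38] avail[A=33 B=45 C=34] open={R6,R7}
Step 13: reserve R8 C 5 -> on_hand[A=33 B=51 C=38] avail[A=33 B=45 C=29] open={R6,R7,R8}
Step 14: commit R8 -> on_hand[A=33 B=51 C=33] avail[A=33 B=45 C=29] open={R6,R7}
Step 15: reserve R9 A 3 -> on_hand[A=33 B=51 C=33] avail[A=30 B=45 C=29] open={R6,R7,R9}
Step 16: reserve R10 A 4 -> on_hand[A=33 B=51 C=33] avail[A=26 B=45 C=29] open={R10,R6,R7,R9}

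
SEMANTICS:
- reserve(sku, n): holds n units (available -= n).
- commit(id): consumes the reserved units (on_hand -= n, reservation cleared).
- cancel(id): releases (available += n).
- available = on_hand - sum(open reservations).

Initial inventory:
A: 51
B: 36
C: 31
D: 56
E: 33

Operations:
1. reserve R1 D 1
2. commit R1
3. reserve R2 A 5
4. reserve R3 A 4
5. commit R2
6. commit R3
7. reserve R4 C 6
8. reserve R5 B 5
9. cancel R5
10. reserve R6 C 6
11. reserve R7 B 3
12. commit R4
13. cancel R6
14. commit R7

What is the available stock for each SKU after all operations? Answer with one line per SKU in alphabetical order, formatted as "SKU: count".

Answer: A: 42
B: 33
C: 25
D: 55
E: 33

Derivation:
Step 1: reserve R1 D 1 -> on_hand[A=51 B=36 C=31 D=56 E=33] avail[A=51 B=36 C=31 D=55 E=33] open={R1}
Step 2: commit R1 -> on_hand[A=51 B=36 C=31 D=55 E=33] avail[A=51 B=36 C=31 D=55 E=33] open={}
Step 3: reserve R2 A 5 -> on_hand[A=51 B=36 C=31 D=55 E=33] avail[A=46 B=36 C=31 D=55 E=33] open={R2}
Step 4: reserve R3 A 4 -> on_hand[A=51 B=36 C=31 D=55 E=33] avail[A=42 B=36 C=31 D=55 E=33] open={R2,R3}
Step 5: commit R2 -> on_hand[A=46 B=36 C=31 D=55 E=33] avail[A=42 B=36 C=31 D=55 E=33] open={R3}
Step 6: commit R3 -> on_hand[A=42 B=36 C=31 D=55 E=33] avail[A=42 B=36 C=31 D=55 E=33] open={}
Step 7: reserve R4 C 6 -> on_hand[A=42 B=36 C=31 D=55 E=33] avail[A=42 B=36 C=25 D=55 E=33] open={R4}
Step 8: reserve R5 B 5 -> on_hand[A=42 B=36 C=31 D=55 E=33] avail[A=42 B=31 C=25 D=55 E=33] open={R4,R5}
Step 9: cancel R5 -> on_hand[A=42 B=36 C=31 D=55 E=33] avail[A=42 B=36 C=25 D=55 E=33] open={R4}
Step 10: reserve R6 C 6 -> on_hand[A=42 B=36 C=31 D=55 E=33] avail[A=42 B=36 C=19 D=55 E=33] open={R4,R6}
Step 11: reserve R7 B 3 -> on_hand[A=42 B=36 C=31 D=55 E=33] avail[A=42 B=33 C=19 D=55 E=33] open={R4,R6,R7}
Step 12: commit R4 -> on_hand[A=42 B=36 C=25 D=55 E=33] avail[A=42 B=33 C=19 D=55 E=33] open={R6,R7}
Step 13: cancel R6 -> on_hand[A=42 B=36 C=25 D=55 E=33] avail[A=42 B=33 C=25 D=55 E=33] open={R7}
Step 14: commit R7 -> on_hand[A=42 B=33 C=25 D=55 E=33] avail[A=42 B=33 C=25 D=55 E=33] open={}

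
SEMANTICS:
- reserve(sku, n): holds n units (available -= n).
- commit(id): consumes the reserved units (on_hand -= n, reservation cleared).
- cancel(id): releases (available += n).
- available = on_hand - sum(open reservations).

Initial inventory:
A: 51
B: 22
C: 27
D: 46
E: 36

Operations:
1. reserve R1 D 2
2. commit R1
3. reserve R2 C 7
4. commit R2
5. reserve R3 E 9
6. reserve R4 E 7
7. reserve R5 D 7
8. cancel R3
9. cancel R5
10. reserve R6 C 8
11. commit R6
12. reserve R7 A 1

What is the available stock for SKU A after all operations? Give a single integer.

Step 1: reserve R1 D 2 -> on_hand[A=51 B=22 C=27 D=46 E=36] avail[A=51 B=22 C=27 D=44 E=36] open={R1}
Step 2: commit R1 -> on_hand[A=51 B=22 C=27 D=44 E=36] avail[A=51 B=22 C=27 D=44 E=36] open={}
Step 3: reserve R2 C 7 -> on_hand[A=51 B=22 C=27 D=44 E=36] avail[A=51 B=22 C=20 D=44 E=36] open={R2}
Step 4: commit R2 -> on_hand[A=51 B=22 C=20 D=44 E=36] avail[A=51 B=22 C=20 D=44 E=36] open={}
Step 5: reserve R3 E 9 -> on_hand[A=51 B=22 C=20 D=44 E=36] avail[A=51 B=22 C=20 D=44 E=27] open={R3}
Step 6: reserve R4 E 7 -> on_hand[A=51 B=22 C=20 D=44 E=36] avail[A=51 B=22 C=20 D=44 E=20] open={R3,R4}
Step 7: reserve R5 D 7 -> on_hand[A=51 B=22 C=20 D=44 E=36] avail[A=51 B=22 C=20 D=37 E=20] open={R3,R4,R5}
Step 8: cancel R3 -> on_hand[A=51 B=22 C=20 D=44 E=36] avail[A=51 B=22 C=20 D=37 E=29] open={R4,R5}
Step 9: cancel R5 -> on_hand[A=51 B=22 C=20 D=44 E=36] avail[A=51 B=22 C=20 D=44 E=29] open={R4}
Step 10: reserve R6 C 8 -> on_hand[A=51 B=22 C=20 D=44 E=36] avail[A=51 B=22 C=12 D=44 E=29] open={R4,R6}
Step 11: commit R6 -> on_hand[A=51 B=22 C=12 D=44 E=36] avail[A=51 B=22 C=12 D=44 E=29] open={R4}
Step 12: reserve R7 A 1 -> on_hand[A=51 B=22 C=12 D=44 E=36] avail[A=50 B=22 C=12 D=44 E=29] open={R4,R7}
Final available[A] = 50

Answer: 50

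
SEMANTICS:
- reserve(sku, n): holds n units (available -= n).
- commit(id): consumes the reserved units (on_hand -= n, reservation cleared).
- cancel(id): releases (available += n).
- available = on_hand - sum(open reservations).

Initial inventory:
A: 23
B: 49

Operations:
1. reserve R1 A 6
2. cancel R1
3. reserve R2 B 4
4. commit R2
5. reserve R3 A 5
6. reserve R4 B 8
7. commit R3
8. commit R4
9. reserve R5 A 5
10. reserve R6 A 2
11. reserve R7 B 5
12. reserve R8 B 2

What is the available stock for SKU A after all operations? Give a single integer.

Step 1: reserve R1 A 6 -> on_hand[A=23 B=49] avail[A=17 B=49] open={R1}
Step 2: cancel R1 -> on_hand[A=23 B=49] avail[A=23 B=49] open={}
Step 3: reserve R2 B 4 -> on_hand[A=23 B=49] avail[A=23 B=45] open={R2}
Step 4: commit R2 -> on_hand[A=23 B=45] avail[A=23 B=45] open={}
Step 5: reserve R3 A 5 -> on_hand[A=23 B=45] avail[A=18 B=45] open={R3}
Step 6: reserve R4 B 8 -> on_hand[A=23 B=45] avail[A=18 B=37] open={R3,R4}
Step 7: commit R3 -> on_hand[A=18 B=45] avail[A=18 B=37] open={R4}
Step 8: commit R4 -> on_hand[A=18 B=37] avail[A=18 B=37] open={}
Step 9: reserve R5 A 5 -> on_hand[A=18 B=37] avail[A=13 B=37] open={R5}
Step 10: reserve R6 A 2 -> on_hand[A=18 B=37] avail[A=11 B=37] open={R5,R6}
Step 11: reserve R7 B 5 -> on_hand[A=18 B=37] avail[A=11 B=32] open={R5,R6,R7}
Step 12: reserve R8 B 2 -> on_hand[A=18 B=37] avail[A=11 B=30] open={R5,R6,R7,R8}
Final available[A] = 11

Answer: 11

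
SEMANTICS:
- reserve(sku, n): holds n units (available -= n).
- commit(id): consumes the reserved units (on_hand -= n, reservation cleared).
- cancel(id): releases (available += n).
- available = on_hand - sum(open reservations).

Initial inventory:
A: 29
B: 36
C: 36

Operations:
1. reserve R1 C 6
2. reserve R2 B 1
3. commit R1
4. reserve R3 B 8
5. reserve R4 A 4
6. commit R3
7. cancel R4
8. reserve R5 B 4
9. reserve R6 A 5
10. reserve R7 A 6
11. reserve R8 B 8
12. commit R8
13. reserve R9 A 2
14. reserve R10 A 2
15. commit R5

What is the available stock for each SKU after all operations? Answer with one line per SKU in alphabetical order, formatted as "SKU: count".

Answer: A: 14
B: 15
C: 30

Derivation:
Step 1: reserve R1 C 6 -> on_hand[A=29 B=36 C=36] avail[A=29 B=36 C=30] open={R1}
Step 2: reserve R2 B 1 -> on_hand[A=29 B=36 C=36] avail[A=29 B=35 C=30] open={R1,R2}
Step 3: commit R1 -> on_hand[A=29 B=36 C=30] avail[A=29 B=35 C=30] open={R2}
Step 4: reserve R3 B 8 -> on_hand[A=29 B=36 C=30] avail[A=29 B=27 C=30] open={R2,R3}
Step 5: reserve R4 A 4 -> on_hand[A=29 B=36 C=30] avail[A=25 B=27 C=30] open={R2,R3,R4}
Step 6: commit R3 -> on_hand[A=29 B=28 C=30] avail[A=25 B=27 C=30] open={R2,R4}
Step 7: cancel R4 -> on_hand[A=29 B=28 C=30] avail[A=29 B=27 C=30] open={R2}
Step 8: reserve R5 B 4 -> on_hand[A=29 B=28 C=30] avail[A=29 B=23 C=30] open={R2,R5}
Step 9: reserve R6 A 5 -> on_hand[A=29 B=28 C=30] avail[A=24 B=23 C=30] open={R2,R5,R6}
Step 10: reserve R7 A 6 -> on_hand[A=29 B=28 C=30] avail[A=18 B=23 C=30] open={R2,R5,R6,R7}
Step 11: reserve R8 B 8 -> on_hand[A=29 B=28 C=30] avail[A=18 B=15 C=30] open={R2,R5,R6,R7,R8}
Step 12: commit R8 -> on_hand[A=29 B=20 C=30] avail[A=18 B=15 C=30] open={R2,R5,R6,R7}
Step 13: reserve R9 A 2 -> on_hand[A=29 B=20 C=30] avail[A=16 B=15 C=30] open={R2,R5,R6,R7,R9}
Step 14: reserve R10 A 2 -> on_hand[A=29 B=20 C=30] avail[A=14 B=15 C=30] open={R10,R2,R5,R6,R7,R9}
Step 15: commit R5 -> on_hand[A=29 B=16 C=30] avail[A=14 B=15 C=30] open={R10,R2,R6,R7,R9}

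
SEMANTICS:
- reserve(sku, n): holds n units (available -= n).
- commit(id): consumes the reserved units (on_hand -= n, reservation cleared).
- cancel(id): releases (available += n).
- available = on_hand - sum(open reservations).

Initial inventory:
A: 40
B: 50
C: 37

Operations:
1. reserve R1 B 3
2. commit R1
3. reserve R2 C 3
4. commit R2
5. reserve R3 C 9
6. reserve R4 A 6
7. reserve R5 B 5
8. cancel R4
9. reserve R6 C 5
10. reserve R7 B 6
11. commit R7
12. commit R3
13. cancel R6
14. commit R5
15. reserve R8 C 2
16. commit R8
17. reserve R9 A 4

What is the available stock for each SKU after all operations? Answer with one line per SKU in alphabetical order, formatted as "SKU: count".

Step 1: reserve R1 B 3 -> on_hand[A=40 B=50 C=37] avail[A=40 B=47 C=37] open={R1}
Step 2: commit R1 -> on_hand[A=40 B=47 C=37] avail[A=40 B=47 C=37] open={}
Step 3: reserve R2 C 3 -> on_hand[A=40 B=47 C=37] avail[A=40 B=47 C=34] open={R2}
Step 4: commit R2 -> on_hand[A=40 B=47 C=34] avail[A=40 B=47 C=34] open={}
Step 5: reserve R3 C 9 -> on_hand[A=40 B=47 C=34] avail[A=40 B=47 C=25] open={R3}
Step 6: reserve R4 A 6 -> on_hand[A=40 B=47 C=34] avail[A=34 B=47 C=25] open={R3,R4}
Step 7: reserve R5 B 5 -> on_hand[A=40 B=47 C=34] avail[A=34 B=42 C=25] open={R3,R4,R5}
Step 8: cancel R4 -> on_hand[A=40 B=47 C=34] avail[A=40 B=42 C=25] open={R3,R5}
Step 9: reserve R6 C 5 -> on_hand[A=40 B=47 C=34] avail[A=40 B=42 C=20] open={R3,R5,R6}
Step 10: reserve R7 B 6 -> on_hand[A=40 B=47 C=34] avail[A=40 B=36 C=20] open={R3,R5,R6,R7}
Step 11: commit R7 -> on_hand[A=40 B=41 C=34] avail[A=40 B=36 C=20] open={R3,R5,R6}
Step 12: commit R3 -> on_hand[A=40 B=41 C=25] avail[A=40 B=36 C=20] open={R5,R6}
Step 13: cancel R6 -> on_hand[A=40 B=41 C=25] avail[A=40 B=36 C=25] open={R5}
Step 14: commit R5 -> on_hand[A=40 B=36 C=25] avail[A=40 B=36 C=25] open={}
Step 15: reserve R8 C 2 -> on_hand[A=40 B=36 C=25] avail[A=40 B=36 C=23] open={R8}
Step 16: commit R8 -> on_hand[A=40 B=36 C=23] avail[A=40 B=36 C=23] open={}
Step 17: reserve R9 A 4 -> on_hand[A=40 B=36 C=23] avail[A=36 B=36 C=23] open={R9}

Answer: A: 36
B: 36
C: 23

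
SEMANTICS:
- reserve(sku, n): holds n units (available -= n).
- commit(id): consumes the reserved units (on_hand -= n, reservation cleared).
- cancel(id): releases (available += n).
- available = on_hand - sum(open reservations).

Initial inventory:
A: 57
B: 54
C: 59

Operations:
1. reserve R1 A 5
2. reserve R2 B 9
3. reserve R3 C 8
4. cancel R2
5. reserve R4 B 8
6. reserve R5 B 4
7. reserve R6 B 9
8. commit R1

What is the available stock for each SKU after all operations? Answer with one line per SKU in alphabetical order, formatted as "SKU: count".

Step 1: reserve R1 A 5 -> on_hand[A=57 B=54 C=59] avail[A=52 B=54 C=59] open={R1}
Step 2: reserve R2 B 9 -> on_hand[A=57 B=54 C=59] avail[A=52 B=45 C=59] open={R1,R2}
Step 3: reserve R3 C 8 -> on_hand[A=57 B=54 C=59] avail[A=52 B=45 C=51] open={R1,R2,R3}
Step 4: cancel R2 -> on_hand[A=57 B=54 C=59] avail[A=52 B=54 C=51] open={R1,R3}
Step 5: reserve R4 B 8 -> on_hand[A=57 B=54 C=59] avail[A=52 B=46 C=51] open={R1,R3,R4}
Step 6: reserve R5 B 4 -> on_hand[A=57 B=54 C=59] avail[A=52 B=42 C=51] open={R1,R3,R4,R5}
Step 7: reserve R6 B 9 -> on_hand[A=57 B=54 C=59] avail[A=52 B=33 C=51] open={R1,R3,R4,R5,R6}
Step 8: commit R1 -> on_hand[A=52 B=54 C=59] avail[A=52 B=33 C=51] open={R3,R4,R5,R6}

Answer: A: 52
B: 33
C: 51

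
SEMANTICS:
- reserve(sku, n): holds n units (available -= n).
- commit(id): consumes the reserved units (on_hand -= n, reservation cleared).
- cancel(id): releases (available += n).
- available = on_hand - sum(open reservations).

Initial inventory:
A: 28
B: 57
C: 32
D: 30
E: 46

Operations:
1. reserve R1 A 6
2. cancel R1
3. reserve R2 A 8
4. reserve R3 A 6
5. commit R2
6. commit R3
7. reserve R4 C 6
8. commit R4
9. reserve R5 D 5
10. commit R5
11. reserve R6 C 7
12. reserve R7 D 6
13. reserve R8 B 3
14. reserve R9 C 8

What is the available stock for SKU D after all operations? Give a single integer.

Step 1: reserve R1 A 6 -> on_hand[A=28 B=57 C=32 D=30 E=46] avail[A=22 B=57 C=32 D=30 E=46] open={R1}
Step 2: cancel R1 -> on_hand[A=28 B=57 C=32 D=30 E=46] avail[A=28 B=57 C=32 D=30 E=46] open={}
Step 3: reserve R2 A 8 -> on_hand[A=28 B=57 C=32 D=30 E=46] avail[A=20 B=57 C=32 D=30 E=46] open={R2}
Step 4: reserve R3 A 6 -> on_hand[A=28 B=57 C=32 D=30 E=46] avail[A=14 B=57 C=32 D=30 E=46] open={R2,R3}
Step 5: commit R2 -> on_hand[A=20 B=57 C=32 D=30 E=46] avail[A=14 B=57 C=32 D=30 E=46] open={R3}
Step 6: commit R3 -> on_hand[A=14 B=57 C=32 D=30 E=46] avail[A=14 B=57 C=32 D=30 E=46] open={}
Step 7: reserve R4 C 6 -> on_hand[A=14 B=57 C=32 D=30 E=46] avail[A=14 B=57 C=26 D=30 E=46] open={R4}
Step 8: commit R4 -> on_hand[A=14 B=57 C=26 D=30 E=46] avail[A=14 B=57 C=26 D=30 E=46] open={}
Step 9: reserve R5 D 5 -> on_hand[A=14 B=57 C=26 D=30 E=46] avail[A=14 B=57 C=26 D=25 E=46] open={R5}
Step 10: commit R5 -> on_hand[A=14 B=57 C=26 D=25 E=46] avail[A=14 B=57 C=26 D=25 E=46] open={}
Step 11: reserve R6 C 7 -> on_hand[A=14 B=57 C=26 D=25 E=46] avail[A=14 B=57 C=19 D=25 E=46] open={R6}
Step 12: reserve R7 D 6 -> on_hand[A=14 B=57 C=26 D=25 E=46] avail[A=14 B=57 C=19 D=19 E=46] open={R6,R7}
Step 13: reserve R8 B 3 -> on_hand[A=14 B=57 C=26 D=25 E=46] avail[A=14 B=54 C=19 D=19 E=46] open={R6,R7,R8}
Step 14: reserve R9 C 8 -> on_hand[A=14 B=57 C=26 D=25 E=46] avail[A=14 B=54 C=11 D=19 E=46] open={R6,R7,R8,R9}
Final available[D] = 19

Answer: 19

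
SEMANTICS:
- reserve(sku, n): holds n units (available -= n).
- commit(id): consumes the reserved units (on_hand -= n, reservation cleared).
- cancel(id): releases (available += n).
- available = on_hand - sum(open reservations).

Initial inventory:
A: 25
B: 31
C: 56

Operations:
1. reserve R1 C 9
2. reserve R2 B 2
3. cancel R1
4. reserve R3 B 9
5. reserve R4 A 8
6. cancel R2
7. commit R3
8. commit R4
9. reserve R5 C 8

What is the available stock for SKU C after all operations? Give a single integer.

Step 1: reserve R1 C 9 -> on_hand[A=25 B=31 C=56] avail[A=25 B=31 C=47] open={R1}
Step 2: reserve R2 B 2 -> on_hand[A=25 B=31 C=56] avail[A=25 B=29 C=47] open={R1,R2}
Step 3: cancel R1 -> on_hand[A=25 B=31 C=56] avail[A=25 B=29 C=56] open={R2}
Step 4: reserve R3 B 9 -> on_hand[A=25 B=31 C=56] avail[A=25 B=20 C=56] open={R2,R3}
Step 5: reserve R4 A 8 -> on_hand[A=25 B=31 C=56] avail[A=17 B=20 C=56] open={R2,R3,R4}
Step 6: cancel R2 -> on_hand[A=25 B=31 C=56] avail[A=17 B=22 C=56] open={R3,R4}
Step 7: commit R3 -> on_hand[A=25 B=22 C=56] avail[A=17 B=22 C=56] open={R4}
Step 8: commit R4 -> on_hand[A=17 B=22 C=56] avail[A=17 B=22 C=56] open={}
Step 9: reserve R5 C 8 -> on_hand[A=17 B=22 C=56] avail[A=17 B=22 C=48] open={R5}
Final available[C] = 48

Answer: 48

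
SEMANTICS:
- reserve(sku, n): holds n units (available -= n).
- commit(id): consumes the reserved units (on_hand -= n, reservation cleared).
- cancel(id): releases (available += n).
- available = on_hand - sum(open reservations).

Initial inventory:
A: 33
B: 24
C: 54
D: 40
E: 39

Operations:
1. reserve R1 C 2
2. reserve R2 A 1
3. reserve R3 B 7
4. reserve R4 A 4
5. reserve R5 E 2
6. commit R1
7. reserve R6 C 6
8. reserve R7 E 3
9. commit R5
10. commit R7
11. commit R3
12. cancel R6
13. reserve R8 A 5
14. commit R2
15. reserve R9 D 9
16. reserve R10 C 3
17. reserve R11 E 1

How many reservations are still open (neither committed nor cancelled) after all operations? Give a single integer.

Answer: 5

Derivation:
Step 1: reserve R1 C 2 -> on_hand[A=33 B=24 C=54 D=40 E=39] avail[A=33 B=24 C=52 D=40 E=39] open={R1}
Step 2: reserve R2 A 1 -> on_hand[A=33 B=24 C=54 D=40 E=39] avail[A=32 B=24 C=52 D=40 E=39] open={R1,R2}
Step 3: reserve R3 B 7 -> on_hand[A=33 B=24 C=54 D=40 E=39] avail[A=32 B=17 C=52 D=40 E=39] open={R1,R2,R3}
Step 4: reserve R4 A 4 -> on_hand[A=33 B=24 C=54 D=40 E=39] avail[A=28 B=17 C=52 D=40 E=39] open={R1,R2,R3,R4}
Step 5: reserve R5 E 2 -> on_hand[A=33 B=24 C=54 D=40 E=39] avail[A=28 B=17 C=52 D=40 E=37] open={R1,R2,R3,R4,R5}
Step 6: commit R1 -> on_hand[A=33 B=24 C=52 D=40 E=39] avail[A=28 B=17 C=52 D=40 E=37] open={R2,R3,R4,R5}
Step 7: reserve R6 C 6 -> on_hand[A=33 B=24 C=52 D=40 E=39] avail[A=28 B=17 C=46 D=40 E=37] open={R2,R3,R4,R5,R6}
Step 8: reserve R7 E 3 -> on_hand[A=33 B=24 C=52 D=40 E=39] avail[A=28 B=17 C=46 D=40 E=34] open={R2,R3,R4,R5,R6,R7}
Step 9: commit R5 -> on_hand[A=33 B=24 C=52 D=40 E=37] avail[A=28 B=17 C=46 D=40 E=34] open={R2,R3,R4,R6,R7}
Step 10: commit R7 -> on_hand[A=33 B=24 C=52 D=40 E=34] avail[A=28 B=17 C=46 D=40 E=34] open={R2,R3,R4,R6}
Step 11: commit R3 -> on_hand[A=33 B=17 C=52 D=40 E=34] avail[A=28 B=17 C=46 D=40 E=34] open={R2,R4,R6}
Step 12: cancel R6 -> on_hand[A=33 B=17 C=52 D=40 E=34] avail[A=28 B=17 C=52 D=40 E=34] open={R2,R4}
Step 13: reserve R8 A 5 -> on_hand[A=33 B=17 C=52 D=40 E=34] avail[A=23 B=17 C=52 D=40 E=34] open={R2,R4,R8}
Step 14: commit R2 -> on_hand[A=32 B=17 C=52 D=40 E=34] avail[A=23 B=17 C=52 D=40 E=34] open={R4,R8}
Step 15: reserve R9 D 9 -> on_hand[A=32 B=17 C=52 D=40 E=34] avail[A=23 B=17 C=52 D=31 E=34] open={R4,R8,R9}
Step 16: reserve R10 C 3 -> on_hand[A=32 B=17 C=52 D=40 E=34] avail[A=23 B=17 C=49 D=31 E=34] open={R10,R4,R8,R9}
Step 17: reserve R11 E 1 -> on_hand[A=32 B=17 C=52 D=40 E=34] avail[A=23 B=17 C=49 D=31 E=33] open={R10,R11,R4,R8,R9}
Open reservations: ['R10', 'R11', 'R4', 'R8', 'R9'] -> 5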